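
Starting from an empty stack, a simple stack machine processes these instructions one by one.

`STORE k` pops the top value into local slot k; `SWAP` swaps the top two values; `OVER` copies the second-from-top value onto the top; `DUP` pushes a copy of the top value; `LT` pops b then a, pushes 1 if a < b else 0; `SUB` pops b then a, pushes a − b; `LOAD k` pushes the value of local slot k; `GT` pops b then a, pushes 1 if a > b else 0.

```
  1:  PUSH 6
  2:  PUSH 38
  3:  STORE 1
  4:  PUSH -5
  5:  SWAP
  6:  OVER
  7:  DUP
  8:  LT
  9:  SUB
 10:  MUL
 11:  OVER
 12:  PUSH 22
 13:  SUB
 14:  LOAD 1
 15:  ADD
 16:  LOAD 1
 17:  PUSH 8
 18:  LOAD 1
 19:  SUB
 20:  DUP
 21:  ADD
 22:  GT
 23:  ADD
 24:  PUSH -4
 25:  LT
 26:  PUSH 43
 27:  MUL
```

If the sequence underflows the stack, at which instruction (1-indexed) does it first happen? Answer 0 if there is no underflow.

PUSH 6  -> [6]
PUSH 38 -> [6, 38]
STORE 1 -> [6]
PUSH -5 -> [6, -5]
SWAP    -> [-5, 6]
OVER    -> [-5, 6, -5]
DUP     -> [-5, 6, -5, -5]
LT      -> [-5, 6, 0]
SUB     -> [-5, 6]
MUL     -> [-30]
OVER  — needs 2 operands, stack has 1 → underflow

11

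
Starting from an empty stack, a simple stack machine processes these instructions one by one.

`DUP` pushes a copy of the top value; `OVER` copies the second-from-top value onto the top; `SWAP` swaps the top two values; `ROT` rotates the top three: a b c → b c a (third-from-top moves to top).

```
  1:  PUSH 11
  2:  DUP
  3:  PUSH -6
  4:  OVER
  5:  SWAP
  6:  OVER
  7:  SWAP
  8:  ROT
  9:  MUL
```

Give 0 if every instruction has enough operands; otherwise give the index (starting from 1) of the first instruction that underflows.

PUSH 11 -> [11]
DUP     -> [11, 11]
PUSH -6 -> [11, 11, -6]
OVER    -> [11, 11, -6, 11]
SWAP    -> [11, 11, 11, -6]
OVER    -> [11, 11, 11, -6, 11]
SWAP    -> [11, 11, 11, 11, -6]
ROT     -> [11, 11, 11, -6, 11]
MUL     -> [11, 11, 11, -66]

0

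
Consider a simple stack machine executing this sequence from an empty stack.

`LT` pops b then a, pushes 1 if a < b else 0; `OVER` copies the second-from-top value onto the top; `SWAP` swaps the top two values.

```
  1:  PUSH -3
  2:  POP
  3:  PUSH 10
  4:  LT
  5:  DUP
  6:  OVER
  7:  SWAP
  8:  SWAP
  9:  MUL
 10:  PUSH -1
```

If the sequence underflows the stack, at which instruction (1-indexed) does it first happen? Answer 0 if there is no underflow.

PUSH -3 : -3
POP     : (empty)
PUSH 10 : 10
LT  — needs 2 operands, stack has 1 → underflow

4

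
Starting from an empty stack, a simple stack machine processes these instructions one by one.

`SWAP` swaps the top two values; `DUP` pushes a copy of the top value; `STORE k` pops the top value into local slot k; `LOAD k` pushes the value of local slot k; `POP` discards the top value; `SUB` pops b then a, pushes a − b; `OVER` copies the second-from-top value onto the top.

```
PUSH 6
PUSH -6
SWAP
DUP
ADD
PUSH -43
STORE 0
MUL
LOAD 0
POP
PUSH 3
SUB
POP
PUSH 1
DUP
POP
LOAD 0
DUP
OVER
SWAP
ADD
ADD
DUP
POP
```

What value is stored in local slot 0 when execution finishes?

PUSH 6   : 6
PUSH -6  : 6 -6
SWAP     : -6 6
DUP      : -6 6 6
ADD      : -6 12
PUSH -43 : -6 12 -43
STORE 0  : -6 12
MUL      : -72
LOAD 0   : -72 -43
POP      : -72
PUSH 3   : -72 3
SUB      : -75
POP      : (empty)
PUSH 1   : 1
DUP      : 1 1
POP      : 1
LOAD 0   : 1 -43
DUP      : 1 -43 -43
OVER     : 1 -43 -43 -43
SWAP     : 1 -43 -43 -43
ADD      : 1 -43 -86
ADD      : 1 -129
DUP      : 1 -129 -129
POP      : 1 -129

-43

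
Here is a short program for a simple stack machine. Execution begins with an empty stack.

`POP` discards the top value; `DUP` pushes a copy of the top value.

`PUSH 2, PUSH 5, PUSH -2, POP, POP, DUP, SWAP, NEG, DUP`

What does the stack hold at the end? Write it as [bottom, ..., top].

PUSH 2  : 2
PUSH 5  : 2 5
PUSH -2 : 2 5 -2
POP     : 2 5
POP     : 2
DUP     : 2 2
SWAP    : 2 2
NEG     : 2 -2
DUP     : 2 -2 -2

[2, -2, -2]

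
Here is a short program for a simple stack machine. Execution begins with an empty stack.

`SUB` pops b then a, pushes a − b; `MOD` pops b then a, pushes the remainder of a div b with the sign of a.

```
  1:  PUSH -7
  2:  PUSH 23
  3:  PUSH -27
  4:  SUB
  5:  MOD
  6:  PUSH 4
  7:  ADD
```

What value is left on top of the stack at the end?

-3

PUSH -7  : [-7]
PUSH 23  : [-7, 23]
PUSH -27 : [-7, 23, -27]
SUB      : [-7, 50]
MOD      : [-7]
PUSH 4   : [-7, 4]
ADD      : [-3]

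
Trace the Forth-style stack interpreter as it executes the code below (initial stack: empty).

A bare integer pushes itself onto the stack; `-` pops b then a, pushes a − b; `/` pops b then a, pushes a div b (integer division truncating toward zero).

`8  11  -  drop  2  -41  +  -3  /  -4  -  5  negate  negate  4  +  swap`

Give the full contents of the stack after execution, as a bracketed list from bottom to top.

[9, 17]

8      : 8
11     : 8 11
-      : -3
drop   : (empty)
2      : 2
-41    : 2 -41
+      : -39
-3     : -39 -3
/      : 13
-4     : 13 -4
-      : 17
5      : 17 5
negate : 17 -5
negate : 17 5
4      : 17 5 4
+      : 17 9
swap   : 9 17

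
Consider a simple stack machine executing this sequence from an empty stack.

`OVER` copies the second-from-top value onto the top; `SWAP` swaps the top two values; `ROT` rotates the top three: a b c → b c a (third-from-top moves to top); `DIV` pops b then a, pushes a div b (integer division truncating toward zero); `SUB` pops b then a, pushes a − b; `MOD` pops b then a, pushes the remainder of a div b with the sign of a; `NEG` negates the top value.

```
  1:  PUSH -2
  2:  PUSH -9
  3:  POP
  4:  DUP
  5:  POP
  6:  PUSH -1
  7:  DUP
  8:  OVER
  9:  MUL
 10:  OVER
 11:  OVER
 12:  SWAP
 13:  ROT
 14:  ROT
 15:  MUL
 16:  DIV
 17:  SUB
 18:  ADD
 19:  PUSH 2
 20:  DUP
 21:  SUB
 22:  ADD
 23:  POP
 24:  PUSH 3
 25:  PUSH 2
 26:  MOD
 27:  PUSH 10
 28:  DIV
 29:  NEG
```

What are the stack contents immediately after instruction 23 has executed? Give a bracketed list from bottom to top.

PUSH -2 → [-2]
PUSH -9 → [-2, -9]
POP     → [-2]
DUP     → [-2, -2]
POP     → [-2]
PUSH -1 → [-2, -1]
DUP     → [-2, -1, -1]
OVER    → [-2, -1, -1, -1]
MUL     → [-2, -1, 1]
OVER    → [-2, -1, 1, -1]
OVER    → [-2, -1, 1, -1, 1]
SWAP    → [-2, -1, 1, 1, -1]
ROT     → [-2, -1, 1, -1, 1]
ROT     → [-2, -1, -1, 1, 1]
MUL     → [-2, -1, -1, 1]
DIV     → [-2, -1, -1]
SUB     → [-2, 0]
ADD     → [-2]
PUSH 2  → [-2, 2]
DUP     → [-2, 2, 2]
SUB     → [-2, 0]
ADD     → [-2]
POP     → []

[]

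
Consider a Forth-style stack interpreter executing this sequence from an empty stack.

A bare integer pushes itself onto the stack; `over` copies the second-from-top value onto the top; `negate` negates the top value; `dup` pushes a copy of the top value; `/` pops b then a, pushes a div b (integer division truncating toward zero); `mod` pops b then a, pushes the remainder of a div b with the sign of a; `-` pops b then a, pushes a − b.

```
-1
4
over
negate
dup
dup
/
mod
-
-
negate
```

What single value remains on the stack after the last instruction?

5

-1     : -1
4      : -1 4
over   : -1 4 -1
negate : -1 4 1
dup    : -1 4 1 1
dup    : -1 4 1 1 1
/      : -1 4 1 1
mod    : -1 4 0
-      : -1 4
-      : -5
negate : 5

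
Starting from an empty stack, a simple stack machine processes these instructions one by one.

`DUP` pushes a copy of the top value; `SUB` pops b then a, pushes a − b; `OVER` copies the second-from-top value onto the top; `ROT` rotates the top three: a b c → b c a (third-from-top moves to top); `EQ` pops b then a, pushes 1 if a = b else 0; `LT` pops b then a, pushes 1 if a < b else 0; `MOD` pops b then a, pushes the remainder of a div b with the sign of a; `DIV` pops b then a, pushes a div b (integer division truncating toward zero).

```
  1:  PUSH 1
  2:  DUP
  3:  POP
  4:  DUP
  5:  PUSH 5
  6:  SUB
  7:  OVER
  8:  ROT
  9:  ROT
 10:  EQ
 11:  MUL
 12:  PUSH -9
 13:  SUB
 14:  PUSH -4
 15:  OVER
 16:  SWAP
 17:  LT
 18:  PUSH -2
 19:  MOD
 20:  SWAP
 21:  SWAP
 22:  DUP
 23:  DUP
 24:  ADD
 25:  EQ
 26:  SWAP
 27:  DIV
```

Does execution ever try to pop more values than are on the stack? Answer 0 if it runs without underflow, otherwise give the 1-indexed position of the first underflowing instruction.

PUSH 1  : [1]
DUP     : [1, 1]
POP     : [1]
DUP     : [1, 1]
PUSH 5  : [1, 1, 5]
SUB     : [1, -4]
OVER    : [1, -4, 1]
ROT     : [-4, 1, 1]
ROT     : [1, 1, -4]
EQ      : [1, 0]
MUL     : [0]
PUSH -9 : [0, -9]
SUB     : [9]
PUSH -4 : [9, -4]
OVER    : [9, -4, 9]
SWAP    : [9, 9, -4]
LT      : [9, 0]
PUSH -2 : [9, 0, -2]
MOD     : [9, 0]
SWAP    : [0, 9]
SWAP    : [9, 0]
DUP     : [9, 0, 0]
DUP     : [9, 0, 0, 0]
ADD     : [9, 0, 0]
EQ      : [9, 1]
SWAP    : [1, 9]
DIV     : [0]

0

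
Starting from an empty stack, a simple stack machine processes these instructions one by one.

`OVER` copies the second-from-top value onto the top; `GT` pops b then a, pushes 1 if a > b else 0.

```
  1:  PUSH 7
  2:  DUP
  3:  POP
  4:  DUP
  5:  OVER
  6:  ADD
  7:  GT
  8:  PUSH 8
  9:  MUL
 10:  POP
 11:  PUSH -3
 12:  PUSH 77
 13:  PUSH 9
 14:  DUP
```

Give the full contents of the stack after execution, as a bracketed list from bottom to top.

[-3, 77, 9, 9]

PUSH 7   7
DUP      7 7
POP      7
DUP      7 7
OVER     7 7 7
ADD      7 14
GT       0
PUSH 8   0 8
MUL      0
POP      (empty)
PUSH -3  -3
PUSH 77  -3 77
PUSH 9   -3 77 9
DUP      -3 77 9 9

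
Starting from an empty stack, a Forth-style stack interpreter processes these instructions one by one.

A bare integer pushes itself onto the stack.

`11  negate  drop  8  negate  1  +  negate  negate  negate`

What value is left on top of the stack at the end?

11     -> 11
negate -> -11
drop   -> (empty)
8      -> 8
negate -> -8
1      -> -8 1
+      -> -7
negate -> 7
negate -> -7
negate -> 7

7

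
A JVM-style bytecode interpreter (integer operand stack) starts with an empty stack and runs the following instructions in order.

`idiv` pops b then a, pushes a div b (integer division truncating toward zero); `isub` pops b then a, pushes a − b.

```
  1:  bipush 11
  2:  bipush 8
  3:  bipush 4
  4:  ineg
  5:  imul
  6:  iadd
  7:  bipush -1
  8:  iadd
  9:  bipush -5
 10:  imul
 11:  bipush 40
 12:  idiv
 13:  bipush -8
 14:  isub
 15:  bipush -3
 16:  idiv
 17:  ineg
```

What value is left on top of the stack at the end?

3

bipush 11 -> 11
bipush 8  -> 11 8
bipush 4  -> 11 8 4
ineg      -> 11 8 -4
imul      -> 11 -32
iadd      -> -21
bipush -1 -> -21 -1
iadd      -> -22
bipush -5 -> -22 -5
imul      -> 110
bipush 40 -> 110 40
idiv      -> 2
bipush -8 -> 2 -8
isub      -> 10
bipush -3 -> 10 -3
idiv      -> -3
ineg      -> 3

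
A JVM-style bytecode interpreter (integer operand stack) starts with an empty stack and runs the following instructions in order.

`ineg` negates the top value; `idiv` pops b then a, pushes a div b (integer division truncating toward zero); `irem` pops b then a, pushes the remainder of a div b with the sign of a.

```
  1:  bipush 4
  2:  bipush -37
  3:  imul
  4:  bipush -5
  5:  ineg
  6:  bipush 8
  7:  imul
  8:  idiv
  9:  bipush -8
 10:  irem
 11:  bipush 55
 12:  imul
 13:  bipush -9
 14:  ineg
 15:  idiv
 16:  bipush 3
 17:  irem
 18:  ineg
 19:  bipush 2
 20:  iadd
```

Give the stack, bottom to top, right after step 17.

bipush 4   : [4]
bipush -37 : [4, -37]
imul       : [-148]
bipush -5  : [-148, -5]
ineg       : [-148, 5]
bipush 8   : [-148, 5, 8]
imul       : [-148, 40]
idiv       : [-3]
bipush -8  : [-3, -8]
irem       : [-3]
bipush 55  : [-3, 55]
imul       : [-165]
bipush -9  : [-165, -9]
ineg       : [-165, 9]
idiv       : [-18]
bipush 3   : [-18, 3]
irem       : [0]

[0]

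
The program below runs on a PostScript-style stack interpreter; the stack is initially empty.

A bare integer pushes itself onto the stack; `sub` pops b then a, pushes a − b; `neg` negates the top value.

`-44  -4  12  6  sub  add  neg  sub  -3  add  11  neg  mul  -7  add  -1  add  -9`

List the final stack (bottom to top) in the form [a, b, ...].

-44  [-44]
-4   [-44, -4]
12   [-44, -4, 12]
6    [-44, -4, 12, 6]
sub  [-44, -4, 6]
add  [-44, 2]
neg  [-44, -2]
sub  [-42]
-3   [-42, -3]
add  [-45]
11   [-45, 11]
neg  [-45, -11]
mul  [495]
-7   [495, -7]
add  [488]
-1   [488, -1]
add  [487]
-9   [487, -9]

[487, -9]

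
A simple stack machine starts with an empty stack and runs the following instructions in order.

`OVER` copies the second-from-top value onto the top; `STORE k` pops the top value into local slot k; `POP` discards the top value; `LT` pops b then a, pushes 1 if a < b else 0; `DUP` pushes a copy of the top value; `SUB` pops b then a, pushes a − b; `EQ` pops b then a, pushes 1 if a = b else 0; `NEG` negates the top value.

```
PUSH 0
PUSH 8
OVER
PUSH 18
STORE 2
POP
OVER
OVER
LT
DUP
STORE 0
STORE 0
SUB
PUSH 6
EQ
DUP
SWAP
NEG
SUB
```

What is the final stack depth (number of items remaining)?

PUSH 0   [0]
PUSH 8   [0, 8]
OVER     [0, 8, 0]
PUSH 18  [0, 8, 0, 18]
STORE 2  [0, 8, 0]
POP      [0, 8]
OVER     [0, 8, 0]
OVER     [0, 8, 0, 8]
LT       [0, 8, 1]
DUP      [0, 8, 1, 1]
STORE 0  [0, 8, 1]
STORE 0  [0, 8]
SUB      [-8]
PUSH 6   [-8, 6]
EQ       [0]
DUP      [0, 0]
SWAP     [0, 0]
NEG      [0, 0]
SUB      [0]

1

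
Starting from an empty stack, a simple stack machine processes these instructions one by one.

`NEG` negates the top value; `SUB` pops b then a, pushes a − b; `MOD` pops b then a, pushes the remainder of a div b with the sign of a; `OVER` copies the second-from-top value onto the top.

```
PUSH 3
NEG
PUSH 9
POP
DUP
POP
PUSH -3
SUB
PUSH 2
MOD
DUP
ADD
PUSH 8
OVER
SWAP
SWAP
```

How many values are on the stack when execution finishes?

3

PUSH 3  → 3
NEG     → -3
PUSH 9  → -3 9
POP     → -3
DUP     → -3 -3
POP     → -3
PUSH -3 → -3 -3
SUB     → 0
PUSH 2  → 0 2
MOD     → 0
DUP     → 0 0
ADD     → 0
PUSH 8  → 0 8
OVER    → 0 8 0
SWAP    → 0 0 8
SWAP    → 0 8 0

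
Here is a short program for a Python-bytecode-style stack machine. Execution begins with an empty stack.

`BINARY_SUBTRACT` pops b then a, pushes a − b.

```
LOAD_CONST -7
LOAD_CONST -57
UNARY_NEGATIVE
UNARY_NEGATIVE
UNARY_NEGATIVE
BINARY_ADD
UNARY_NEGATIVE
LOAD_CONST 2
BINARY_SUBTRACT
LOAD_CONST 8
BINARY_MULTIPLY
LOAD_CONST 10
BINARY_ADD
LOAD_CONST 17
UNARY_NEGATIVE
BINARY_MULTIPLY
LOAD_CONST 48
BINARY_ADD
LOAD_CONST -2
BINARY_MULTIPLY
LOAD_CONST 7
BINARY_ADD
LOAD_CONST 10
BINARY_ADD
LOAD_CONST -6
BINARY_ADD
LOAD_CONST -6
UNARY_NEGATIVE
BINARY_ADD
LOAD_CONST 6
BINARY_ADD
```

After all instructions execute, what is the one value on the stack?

LOAD_CONST -7   -> -7
LOAD_CONST -57  -> -7 -57
UNARY_NEGATIVE  -> -7 57
UNARY_NEGATIVE  -> -7 -57
UNARY_NEGATIVE  -> -7 57
BINARY_ADD      -> 50
UNARY_NEGATIVE  -> -50
LOAD_CONST 2    -> -50 2
BINARY_SUBTRACT -> -52
LOAD_CONST 8    -> -52 8
BINARY_MULTIPLY -> -416
LOAD_CONST 10   -> -416 10
BINARY_ADD      -> -406
LOAD_CONST 17   -> -406 17
UNARY_NEGATIVE  -> -406 -17
BINARY_MULTIPLY -> 6902
LOAD_CONST 48   -> 6902 48
BINARY_ADD      -> 6950
LOAD_CONST -2   -> 6950 -2
BINARY_MULTIPLY -> -13900
LOAD_CONST 7    -> -13900 7
BINARY_ADD      -> -13893
LOAD_CONST 10   -> -13893 10
BINARY_ADD      -> -13883
LOAD_CONST -6   -> -13883 -6
BINARY_ADD      -> -13889
LOAD_CONST -6   -> -13889 -6
UNARY_NEGATIVE  -> -13889 6
BINARY_ADD      -> -13883
LOAD_CONST 6    -> -13883 6
BINARY_ADD      -> -13877

-13877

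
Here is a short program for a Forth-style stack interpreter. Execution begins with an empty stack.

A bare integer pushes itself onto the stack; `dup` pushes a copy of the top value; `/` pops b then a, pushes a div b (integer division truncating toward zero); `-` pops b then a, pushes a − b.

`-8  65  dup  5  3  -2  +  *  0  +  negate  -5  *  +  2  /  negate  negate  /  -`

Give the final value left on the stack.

-9

-8     : -8
65     : -8 65
dup    : -8 65 65
5      : -8 65 65 5
3      : -8 65 65 5 3
-2     : -8 65 65 5 3 -2
+      : -8 65 65 5 1
*      : -8 65 65 5
0      : -8 65 65 5 0
+      : -8 65 65 5
negate : -8 65 65 -5
-5     : -8 65 65 -5 -5
*      : -8 65 65 25
+      : -8 65 90
2      : -8 65 90 2
/      : -8 65 45
negate : -8 65 -45
negate : -8 65 45
/      : -8 1
-      : -9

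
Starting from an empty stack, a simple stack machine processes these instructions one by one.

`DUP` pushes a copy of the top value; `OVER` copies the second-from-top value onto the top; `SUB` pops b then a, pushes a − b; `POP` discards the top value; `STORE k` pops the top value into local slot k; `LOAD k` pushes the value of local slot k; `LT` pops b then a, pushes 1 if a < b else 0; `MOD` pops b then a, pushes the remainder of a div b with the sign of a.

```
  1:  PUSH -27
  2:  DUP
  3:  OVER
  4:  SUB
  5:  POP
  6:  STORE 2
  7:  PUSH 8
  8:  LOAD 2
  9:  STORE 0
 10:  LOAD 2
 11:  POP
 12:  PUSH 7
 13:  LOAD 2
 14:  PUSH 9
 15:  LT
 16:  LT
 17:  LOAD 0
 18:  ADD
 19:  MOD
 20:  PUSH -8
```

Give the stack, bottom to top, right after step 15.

[8, 7, 1]

PUSH -27 → [-27]
DUP      → [-27, -27]
OVER     → [-27, -27, -27]
SUB      → [-27, 0]
POP      → [-27]
STORE 2  → []
PUSH 8   → [8]
LOAD 2   → [8, -27]
STORE 0  → [8]
LOAD 2   → [8, -27]
POP      → [8]
PUSH 7   → [8, 7]
LOAD 2   → [8, 7, -27]
PUSH 9   → [8, 7, -27, 9]
LT       → [8, 7, 1]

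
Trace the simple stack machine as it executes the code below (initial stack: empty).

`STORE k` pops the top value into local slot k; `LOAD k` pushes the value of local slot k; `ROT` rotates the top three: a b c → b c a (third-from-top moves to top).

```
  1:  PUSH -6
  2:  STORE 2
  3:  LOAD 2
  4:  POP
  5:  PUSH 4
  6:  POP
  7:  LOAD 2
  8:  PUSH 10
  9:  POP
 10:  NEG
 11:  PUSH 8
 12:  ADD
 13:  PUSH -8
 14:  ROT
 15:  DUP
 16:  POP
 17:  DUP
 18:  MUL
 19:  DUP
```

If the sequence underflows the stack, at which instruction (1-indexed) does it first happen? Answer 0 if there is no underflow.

PUSH -6 : -6
STORE 2 : (empty)
LOAD 2  : -6
POP     : (empty)
PUSH 4  : 4
POP     : (empty)
LOAD 2  : -6
PUSH 10 : -6 10
POP     : -6
NEG     : 6
PUSH 8  : 6 8
ADD     : 14
PUSH -8 : 14 -8
ROT  — needs 3 operands, stack has 2 → underflow

14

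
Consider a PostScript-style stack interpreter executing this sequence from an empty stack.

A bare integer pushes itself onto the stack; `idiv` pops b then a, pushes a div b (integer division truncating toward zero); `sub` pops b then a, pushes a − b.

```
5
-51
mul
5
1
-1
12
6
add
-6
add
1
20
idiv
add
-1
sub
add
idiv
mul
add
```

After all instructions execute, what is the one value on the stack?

-255

5     [5]
-51   [5, -51]
mul   [-255]
5     [-255, 5]
1     [-255, 5, 1]
-1    [-255, 5, 1, -1]
12    [-255, 5, 1, -1, 12]
6     [-255, 5, 1, -1, 12, 6]
add   [-255, 5, 1, -1, 18]
-6    [-255, 5, 1, -1, 18, -6]
add   [-255, 5, 1, -1, 12]
1     [-255, 5, 1, -1, 12, 1]
20    [-255, 5, 1, -1, 12, 1, 20]
idiv  [-255, 5, 1, -1, 12, 0]
add   [-255, 5, 1, -1, 12]
-1    [-255, 5, 1, -1, 12, -1]
sub   [-255, 5, 1, -1, 13]
add   [-255, 5, 1, 12]
idiv  [-255, 5, 0]
mul   [-255, 0]
add   [-255]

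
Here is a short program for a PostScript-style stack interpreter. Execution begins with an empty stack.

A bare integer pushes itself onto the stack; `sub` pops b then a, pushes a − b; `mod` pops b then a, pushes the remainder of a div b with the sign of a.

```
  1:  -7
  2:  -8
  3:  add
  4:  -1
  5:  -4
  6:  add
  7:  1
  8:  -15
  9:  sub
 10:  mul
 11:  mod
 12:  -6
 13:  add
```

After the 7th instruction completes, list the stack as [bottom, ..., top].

[-15, -5, 1]

-7  -> -7
-8  -> -7 -8
add -> -15
-1  -> -15 -1
-4  -> -15 -1 -4
add -> -15 -5
1   -> -15 -5 1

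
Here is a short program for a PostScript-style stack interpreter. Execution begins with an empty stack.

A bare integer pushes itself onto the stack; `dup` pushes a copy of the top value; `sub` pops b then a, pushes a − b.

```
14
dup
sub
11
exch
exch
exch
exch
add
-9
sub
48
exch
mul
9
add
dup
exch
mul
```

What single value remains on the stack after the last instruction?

14   : [14]
dup  : [14, 14]
sub  : [0]
11   : [0, 11]
exch : [11, 0]
exch : [0, 11]
exch : [11, 0]
exch : [0, 11]
add  : [11]
-9   : [11, -9]
sub  : [20]
48   : [20, 48]
exch : [48, 20]
mul  : [960]
9    : [960, 9]
add  : [969]
dup  : [969, 969]
exch : [969, 969]
mul  : [938961]

938961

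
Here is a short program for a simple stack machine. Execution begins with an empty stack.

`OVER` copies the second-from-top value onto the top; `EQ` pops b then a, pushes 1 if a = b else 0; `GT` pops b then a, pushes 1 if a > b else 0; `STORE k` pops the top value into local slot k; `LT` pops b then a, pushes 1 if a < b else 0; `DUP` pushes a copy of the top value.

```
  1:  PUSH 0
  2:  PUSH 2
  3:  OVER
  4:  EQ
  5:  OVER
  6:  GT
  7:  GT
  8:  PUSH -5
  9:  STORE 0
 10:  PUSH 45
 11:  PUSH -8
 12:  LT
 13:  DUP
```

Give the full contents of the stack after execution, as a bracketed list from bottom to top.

[0, 0, 0]

PUSH 0  -> 0
PUSH 2  -> 0 2
OVER    -> 0 2 0
EQ      -> 0 0
OVER    -> 0 0 0
GT      -> 0 0
GT      -> 0
PUSH -5 -> 0 -5
STORE 0 -> 0
PUSH 45 -> 0 45
PUSH -8 -> 0 45 -8
LT      -> 0 0
DUP     -> 0 0 0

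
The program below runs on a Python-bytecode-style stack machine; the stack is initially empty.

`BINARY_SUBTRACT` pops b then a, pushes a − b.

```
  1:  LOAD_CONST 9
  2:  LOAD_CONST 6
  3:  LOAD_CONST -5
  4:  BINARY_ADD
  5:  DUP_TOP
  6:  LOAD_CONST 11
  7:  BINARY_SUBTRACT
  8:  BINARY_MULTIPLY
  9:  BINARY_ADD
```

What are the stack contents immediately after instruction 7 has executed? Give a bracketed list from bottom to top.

[9, 1, -10]

LOAD_CONST 9    → [9]
LOAD_CONST 6    → [9, 6]
LOAD_CONST -5   → [9, 6, -5]
BINARY_ADD      → [9, 1]
DUP_TOP         → [9, 1, 1]
LOAD_CONST 11   → [9, 1, 1, 11]
BINARY_SUBTRACT → [9, 1, -10]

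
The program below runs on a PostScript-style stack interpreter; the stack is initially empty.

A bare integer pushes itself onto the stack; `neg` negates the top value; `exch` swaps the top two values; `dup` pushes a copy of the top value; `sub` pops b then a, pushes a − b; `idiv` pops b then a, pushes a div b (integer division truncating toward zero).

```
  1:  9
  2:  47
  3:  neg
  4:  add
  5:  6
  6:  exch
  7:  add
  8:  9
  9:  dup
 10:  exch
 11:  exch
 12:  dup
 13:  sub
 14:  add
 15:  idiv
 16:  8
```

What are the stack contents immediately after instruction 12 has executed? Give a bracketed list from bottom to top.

9    : [9]
47   : [9, 47]
neg  : [9, -47]
add  : [-38]
6    : [-38, 6]
exch : [6, -38]
add  : [-32]
9    : [-32, 9]
dup  : [-32, 9, 9]
exch : [-32, 9, 9]
exch : [-32, 9, 9]
dup  : [-32, 9, 9, 9]

[-32, 9, 9, 9]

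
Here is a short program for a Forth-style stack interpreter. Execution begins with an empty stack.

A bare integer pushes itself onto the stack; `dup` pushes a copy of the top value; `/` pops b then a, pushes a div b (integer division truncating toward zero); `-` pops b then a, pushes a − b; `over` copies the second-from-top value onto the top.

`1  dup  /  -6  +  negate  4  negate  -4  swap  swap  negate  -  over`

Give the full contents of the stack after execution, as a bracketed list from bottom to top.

1      → [1]
dup    → [1, 1]
/      → [1]
-6     → [1, -6]
+      → [-5]
negate → [5]
4      → [5, 4]
negate → [5, -4]
-4     → [5, -4, -4]
swap   → [5, -4, -4]
swap   → [5, -4, -4]
negate → [5, -4, 4]
-      → [5, -8]
over   → [5, -8, 5]

[5, -8, 5]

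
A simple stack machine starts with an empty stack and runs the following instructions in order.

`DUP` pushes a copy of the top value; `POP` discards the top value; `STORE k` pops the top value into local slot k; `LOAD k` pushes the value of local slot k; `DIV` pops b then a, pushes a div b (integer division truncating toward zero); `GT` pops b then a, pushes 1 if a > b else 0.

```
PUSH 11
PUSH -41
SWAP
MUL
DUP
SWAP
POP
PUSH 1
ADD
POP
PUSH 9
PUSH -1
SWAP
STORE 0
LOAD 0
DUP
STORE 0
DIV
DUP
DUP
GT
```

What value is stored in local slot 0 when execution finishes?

9

PUSH 11  → [11]
PUSH -41 → [11, -41]
SWAP     → [-41, 11]
MUL      → [-451]
DUP      → [-451, -451]
SWAP     → [-451, -451]
POP      → [-451]
PUSH 1   → [-451, 1]
ADD      → [-450]
POP      → []
PUSH 9   → [9]
PUSH -1  → [9, -1]
SWAP     → [-1, 9]
STORE 0  → [-1]
LOAD 0   → [-1, 9]
DUP      → [-1, 9, 9]
STORE 0  → [-1, 9]
DIV      → [0]
DUP      → [0, 0]
DUP      → [0, 0, 0]
GT       → [0, 0]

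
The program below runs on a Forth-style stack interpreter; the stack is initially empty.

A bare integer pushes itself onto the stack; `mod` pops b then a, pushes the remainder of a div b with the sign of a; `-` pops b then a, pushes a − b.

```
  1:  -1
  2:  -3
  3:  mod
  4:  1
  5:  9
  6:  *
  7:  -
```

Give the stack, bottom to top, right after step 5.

[-1, 1, 9]

-1  -> -1
-3  -> -1 -3
mod -> -1
1   -> -1 1
9   -> -1 1 9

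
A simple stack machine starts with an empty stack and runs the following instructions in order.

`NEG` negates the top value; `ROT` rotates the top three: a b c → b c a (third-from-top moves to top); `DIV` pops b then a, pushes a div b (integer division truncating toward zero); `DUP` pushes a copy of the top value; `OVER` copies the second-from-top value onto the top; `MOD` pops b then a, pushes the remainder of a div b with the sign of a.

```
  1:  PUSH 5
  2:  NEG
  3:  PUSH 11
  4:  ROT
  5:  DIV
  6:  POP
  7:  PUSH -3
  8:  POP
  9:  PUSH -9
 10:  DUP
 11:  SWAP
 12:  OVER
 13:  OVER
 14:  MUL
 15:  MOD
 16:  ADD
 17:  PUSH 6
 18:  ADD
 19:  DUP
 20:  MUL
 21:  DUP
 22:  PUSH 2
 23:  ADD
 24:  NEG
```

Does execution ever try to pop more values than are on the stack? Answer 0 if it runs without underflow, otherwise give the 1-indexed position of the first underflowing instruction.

4

PUSH 5  : 5
NEG     : -5
PUSH 11 : -5 11
ROT  — needs 3 operands, stack has 2 → underflow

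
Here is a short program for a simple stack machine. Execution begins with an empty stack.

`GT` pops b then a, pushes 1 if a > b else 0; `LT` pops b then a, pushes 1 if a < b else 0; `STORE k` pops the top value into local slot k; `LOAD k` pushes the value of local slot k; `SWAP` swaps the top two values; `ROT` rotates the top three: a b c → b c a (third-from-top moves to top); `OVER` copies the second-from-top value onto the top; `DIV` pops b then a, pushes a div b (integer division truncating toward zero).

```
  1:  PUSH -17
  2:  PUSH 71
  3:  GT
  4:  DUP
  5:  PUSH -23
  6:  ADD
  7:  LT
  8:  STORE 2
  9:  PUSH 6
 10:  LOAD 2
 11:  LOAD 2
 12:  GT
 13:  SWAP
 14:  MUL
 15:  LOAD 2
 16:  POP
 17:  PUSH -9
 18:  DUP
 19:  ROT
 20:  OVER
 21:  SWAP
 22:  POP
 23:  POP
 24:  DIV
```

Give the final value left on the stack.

1

PUSH -17 -> -17
PUSH 71  -> -17 71
GT       -> 0
DUP      -> 0 0
PUSH -23 -> 0 0 -23
ADD      -> 0 -23
LT       -> 0
STORE 2  -> (empty)
PUSH 6   -> 6
LOAD 2   -> 6 0
LOAD 2   -> 6 0 0
GT       -> 6 0
SWAP     -> 0 6
MUL      -> 0
LOAD 2   -> 0 0
POP      -> 0
PUSH -9  -> 0 -9
DUP      -> 0 -9 -9
ROT      -> -9 -9 0
OVER     -> -9 -9 0 -9
SWAP     -> -9 -9 -9 0
POP      -> -9 -9 -9
POP      -> -9 -9
DIV      -> 1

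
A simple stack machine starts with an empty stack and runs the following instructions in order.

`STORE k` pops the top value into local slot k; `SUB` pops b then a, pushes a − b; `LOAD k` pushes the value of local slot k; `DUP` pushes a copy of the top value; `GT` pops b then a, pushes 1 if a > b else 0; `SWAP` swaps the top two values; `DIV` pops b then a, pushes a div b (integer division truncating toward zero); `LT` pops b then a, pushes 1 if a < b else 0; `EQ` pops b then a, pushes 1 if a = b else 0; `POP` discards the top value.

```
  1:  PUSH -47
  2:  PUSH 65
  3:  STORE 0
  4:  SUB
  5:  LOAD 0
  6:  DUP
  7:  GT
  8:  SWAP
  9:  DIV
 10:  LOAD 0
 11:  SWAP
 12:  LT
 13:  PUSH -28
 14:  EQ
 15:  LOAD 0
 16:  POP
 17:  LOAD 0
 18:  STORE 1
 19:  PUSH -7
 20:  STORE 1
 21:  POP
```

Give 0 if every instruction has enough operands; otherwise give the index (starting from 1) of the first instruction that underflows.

4

PUSH -47 -> -47
PUSH 65  -> -47 65
STORE 0  -> -47
SUB  — needs 2 operands, stack has 1 → underflow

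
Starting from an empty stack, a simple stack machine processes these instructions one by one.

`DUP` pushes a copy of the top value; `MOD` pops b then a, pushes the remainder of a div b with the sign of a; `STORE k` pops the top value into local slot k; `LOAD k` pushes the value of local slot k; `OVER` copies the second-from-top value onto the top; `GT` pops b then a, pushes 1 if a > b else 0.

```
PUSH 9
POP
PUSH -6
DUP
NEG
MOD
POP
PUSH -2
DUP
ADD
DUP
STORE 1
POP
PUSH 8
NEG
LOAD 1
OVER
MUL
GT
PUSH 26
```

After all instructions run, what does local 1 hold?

PUSH 9  → [9]
POP     → []
PUSH -6 → [-6]
DUP     → [-6, -6]
NEG     → [-6, 6]
MOD     → [0]
POP     → []
PUSH -2 → [-2]
DUP     → [-2, -2]
ADD     → [-4]
DUP     → [-4, -4]
STORE 1 → [-4]
POP     → []
PUSH 8  → [8]
NEG     → [-8]
LOAD 1  → [-8, -4]
OVER    → [-8, -4, -8]
MUL     → [-8, 32]
GT      → [0]
PUSH 26 → [0, 26]

-4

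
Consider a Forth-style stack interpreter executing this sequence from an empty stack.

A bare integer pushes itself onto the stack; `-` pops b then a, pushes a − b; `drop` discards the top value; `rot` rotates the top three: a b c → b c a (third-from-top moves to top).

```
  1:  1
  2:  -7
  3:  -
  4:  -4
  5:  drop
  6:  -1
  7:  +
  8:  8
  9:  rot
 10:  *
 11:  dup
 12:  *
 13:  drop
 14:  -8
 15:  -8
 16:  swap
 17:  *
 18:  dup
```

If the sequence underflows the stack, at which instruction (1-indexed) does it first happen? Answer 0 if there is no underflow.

1     [1]
-7    [1, -7]
-     [8]
-4    [8, -4]
drop  [8]
-1    [8, -1]
+     [7]
8     [7, 8]
rot  — needs 3 operands, stack has 2 → underflow

9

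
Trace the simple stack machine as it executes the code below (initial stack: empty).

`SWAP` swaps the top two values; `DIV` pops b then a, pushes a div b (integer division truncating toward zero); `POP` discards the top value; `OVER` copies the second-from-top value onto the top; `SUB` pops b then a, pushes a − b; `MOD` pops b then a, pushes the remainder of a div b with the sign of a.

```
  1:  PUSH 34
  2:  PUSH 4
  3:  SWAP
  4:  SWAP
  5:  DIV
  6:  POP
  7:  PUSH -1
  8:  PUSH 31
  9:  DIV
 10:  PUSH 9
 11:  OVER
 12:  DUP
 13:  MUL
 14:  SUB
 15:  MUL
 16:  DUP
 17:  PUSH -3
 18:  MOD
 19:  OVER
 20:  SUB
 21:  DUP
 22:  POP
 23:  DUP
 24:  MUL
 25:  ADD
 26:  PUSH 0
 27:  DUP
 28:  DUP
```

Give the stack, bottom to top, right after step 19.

[0, 0, 0]

PUSH 34 : [34]
PUSH 4  : [34, 4]
SWAP    : [4, 34]
SWAP    : [34, 4]
DIV     : [8]
POP     : []
PUSH -1 : [-1]
PUSH 31 : [-1, 31]
DIV     : [0]
PUSH 9  : [0, 9]
OVER    : [0, 9, 0]
DUP     : [0, 9, 0, 0]
MUL     : [0, 9, 0]
SUB     : [0, 9]
MUL     : [0]
DUP     : [0, 0]
PUSH -3 : [0, 0, -3]
MOD     : [0, 0]
OVER    : [0, 0, 0]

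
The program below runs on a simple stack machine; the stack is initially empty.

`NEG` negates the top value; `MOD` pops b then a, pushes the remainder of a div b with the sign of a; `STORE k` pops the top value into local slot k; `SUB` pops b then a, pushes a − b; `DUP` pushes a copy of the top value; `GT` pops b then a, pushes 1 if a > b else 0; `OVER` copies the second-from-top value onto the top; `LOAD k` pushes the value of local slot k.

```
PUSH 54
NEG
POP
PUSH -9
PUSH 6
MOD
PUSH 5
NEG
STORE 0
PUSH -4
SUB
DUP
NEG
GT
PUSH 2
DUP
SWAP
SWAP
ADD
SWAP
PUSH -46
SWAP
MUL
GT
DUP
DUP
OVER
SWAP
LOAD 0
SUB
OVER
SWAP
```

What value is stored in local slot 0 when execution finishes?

-5

PUSH 54  : 54
NEG      : -54
POP      : (empty)
PUSH -9  : -9
PUSH 6   : -9 6
MOD      : -3
PUSH 5   : -3 5
NEG      : -3 -5
STORE 0  : -3
PUSH -4  : -3 -4
SUB      : 1
DUP      : 1 1
NEG      : 1 -1
GT       : 1
PUSH 2   : 1 2
DUP      : 1 2 2
SWAP     : 1 2 2
SWAP     : 1 2 2
ADD      : 1 4
SWAP     : 4 1
PUSH -46 : 4 1 -46
SWAP     : 4 -46 1
MUL      : 4 -46
GT       : 1
DUP      : 1 1
DUP      : 1 1 1
OVER     : 1 1 1 1
SWAP     : 1 1 1 1
LOAD 0   : 1 1 1 1 -5
SUB      : 1 1 1 6
OVER     : 1 1 1 6 1
SWAP     : 1 1 1 1 6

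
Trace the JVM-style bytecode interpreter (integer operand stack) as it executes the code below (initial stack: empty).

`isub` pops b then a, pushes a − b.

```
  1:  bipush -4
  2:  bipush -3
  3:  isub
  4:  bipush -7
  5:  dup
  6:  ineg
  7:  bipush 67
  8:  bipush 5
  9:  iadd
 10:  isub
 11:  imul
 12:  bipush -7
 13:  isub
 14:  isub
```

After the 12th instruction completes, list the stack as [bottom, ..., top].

bipush -4 -> [-4]
bipush -3 -> [-4, -3]
isub      -> [-1]
bipush -7 -> [-1, -7]
dup       -> [-1, -7, -7]
ineg      -> [-1, -7, 7]
bipush 67 -> [-1, -7, 7, 67]
bipush 5  -> [-1, -7, 7, 67, 5]
iadd      -> [-1, -7, 7, 72]
isub      -> [-1, -7, -65]
imul      -> [-1, 455]
bipush -7 -> [-1, 455, -7]

[-1, 455, -7]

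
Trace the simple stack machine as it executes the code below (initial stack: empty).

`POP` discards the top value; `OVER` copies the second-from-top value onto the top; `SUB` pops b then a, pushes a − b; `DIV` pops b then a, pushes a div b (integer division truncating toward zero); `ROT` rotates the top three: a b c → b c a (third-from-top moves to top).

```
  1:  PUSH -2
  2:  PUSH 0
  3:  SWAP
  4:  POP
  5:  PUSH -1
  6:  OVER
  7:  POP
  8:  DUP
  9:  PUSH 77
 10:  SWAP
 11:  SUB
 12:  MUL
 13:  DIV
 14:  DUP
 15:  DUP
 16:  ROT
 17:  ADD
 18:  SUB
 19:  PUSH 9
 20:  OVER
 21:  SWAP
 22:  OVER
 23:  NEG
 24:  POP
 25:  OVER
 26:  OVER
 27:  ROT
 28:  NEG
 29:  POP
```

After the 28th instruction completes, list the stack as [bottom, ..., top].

[0, 0, 0, 9, -9]

PUSH -2 : -2
PUSH 0  : -2 0
SWAP    : 0 -2
POP     : 0
PUSH -1 : 0 -1
OVER    : 0 -1 0
POP     : 0 -1
DUP     : 0 -1 -1
PUSH 77 : 0 -1 -1 77
SWAP    : 0 -1 77 -1
SUB     : 0 -1 78
MUL     : 0 -78
DIV     : 0
DUP     : 0 0
DUP     : 0 0 0
ROT     : 0 0 0
ADD     : 0 0
SUB     : 0
PUSH 9  : 0 9
OVER    : 0 9 0
SWAP    : 0 0 9
OVER    : 0 0 9 0
NEG     : 0 0 9 0
POP     : 0 0 9
OVER    : 0 0 9 0
OVER    : 0 0 9 0 9
ROT     : 0 0 0 9 9
NEG     : 0 0 0 9 -9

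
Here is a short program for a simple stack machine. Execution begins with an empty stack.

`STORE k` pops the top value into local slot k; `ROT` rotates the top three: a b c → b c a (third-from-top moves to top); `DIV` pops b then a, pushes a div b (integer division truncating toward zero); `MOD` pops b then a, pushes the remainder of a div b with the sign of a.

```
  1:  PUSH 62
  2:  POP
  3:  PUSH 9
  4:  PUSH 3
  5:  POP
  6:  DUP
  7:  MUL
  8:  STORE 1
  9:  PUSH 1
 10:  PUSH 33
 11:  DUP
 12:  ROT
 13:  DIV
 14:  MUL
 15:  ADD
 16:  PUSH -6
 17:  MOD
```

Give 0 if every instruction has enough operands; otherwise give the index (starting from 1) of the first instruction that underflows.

PUSH 62 → [62]
POP     → []
PUSH 9  → [9]
PUSH 3  → [9, 3]
POP     → [9]
DUP     → [9, 9]
MUL     → [81]
STORE 1 → []
PUSH 1  → [1]
PUSH 33 → [1, 33]
DUP     → [1, 33, 33]
ROT     → [33, 33, 1]
DIV     → [33, 33]
MUL     → [1089]
ADD  — needs 2 operands, stack has 1 → underflow

15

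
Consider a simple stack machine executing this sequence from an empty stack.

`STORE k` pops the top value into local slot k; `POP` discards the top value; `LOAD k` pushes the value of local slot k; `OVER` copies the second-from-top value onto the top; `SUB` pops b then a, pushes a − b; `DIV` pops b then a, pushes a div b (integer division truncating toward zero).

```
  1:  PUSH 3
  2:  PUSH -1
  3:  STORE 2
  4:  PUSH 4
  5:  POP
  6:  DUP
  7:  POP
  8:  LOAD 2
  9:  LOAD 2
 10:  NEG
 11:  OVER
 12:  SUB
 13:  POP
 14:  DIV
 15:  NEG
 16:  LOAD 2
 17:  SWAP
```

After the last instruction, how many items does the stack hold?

2

PUSH 3  → 3
PUSH -1 → 3 -1
STORE 2 → 3
PUSH 4  → 3 4
POP     → 3
DUP     → 3 3
POP     → 3
LOAD 2  → 3 -1
LOAD 2  → 3 -1 -1
NEG     → 3 -1 1
OVER    → 3 -1 1 -1
SUB     → 3 -1 2
POP     → 3 -1
DIV     → -3
NEG     → 3
LOAD 2  → 3 -1
SWAP    → -1 3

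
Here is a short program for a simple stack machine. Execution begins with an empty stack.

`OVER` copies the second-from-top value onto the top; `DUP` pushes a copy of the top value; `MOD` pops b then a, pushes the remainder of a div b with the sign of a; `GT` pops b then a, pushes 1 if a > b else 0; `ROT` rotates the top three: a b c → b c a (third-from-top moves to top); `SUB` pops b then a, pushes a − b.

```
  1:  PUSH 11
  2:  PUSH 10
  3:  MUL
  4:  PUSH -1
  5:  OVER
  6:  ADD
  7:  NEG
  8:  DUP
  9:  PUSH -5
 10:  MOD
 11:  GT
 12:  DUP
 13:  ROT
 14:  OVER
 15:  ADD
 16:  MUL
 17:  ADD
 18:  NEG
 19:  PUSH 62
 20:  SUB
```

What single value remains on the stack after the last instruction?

-62

PUSH 11 → 11
PUSH 10 → 11 10
MUL     → 110
PUSH -1 → 110 -1
OVER    → 110 -1 110
ADD     → 110 109
NEG     → 110 -109
DUP     → 110 -109 -109
PUSH -5 → 110 -109 -109 -5
MOD     → 110 -109 -4
GT      → 110 0
DUP     → 110 0 0
ROT     → 0 0 110
OVER    → 0 0 110 0
ADD     → 0 0 110
MUL     → 0 0
ADD     → 0
NEG     → 0
PUSH 62 → 0 62
SUB     → -62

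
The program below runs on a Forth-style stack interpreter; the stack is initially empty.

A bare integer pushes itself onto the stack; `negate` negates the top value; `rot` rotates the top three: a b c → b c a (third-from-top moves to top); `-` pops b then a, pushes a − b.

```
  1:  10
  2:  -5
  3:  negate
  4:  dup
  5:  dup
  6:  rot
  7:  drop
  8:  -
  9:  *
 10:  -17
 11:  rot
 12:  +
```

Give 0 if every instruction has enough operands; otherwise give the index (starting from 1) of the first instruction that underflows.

10      10
-5      10 -5
negate  10 5
dup     10 5 5
dup     10 5 5 5
rot     10 5 5 5
drop    10 5 5
-       10 0
*       0
-17     0 -17
rot  — needs 3 operands, stack has 2 → underflow

11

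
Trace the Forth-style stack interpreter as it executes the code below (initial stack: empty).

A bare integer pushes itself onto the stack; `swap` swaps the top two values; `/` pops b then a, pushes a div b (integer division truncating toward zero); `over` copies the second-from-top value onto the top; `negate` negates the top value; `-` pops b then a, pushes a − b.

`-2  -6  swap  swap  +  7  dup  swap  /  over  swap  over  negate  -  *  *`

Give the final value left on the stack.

-448

-2      -2
-6      -2 -6
swap    -6 -2
swap    -2 -6
+       -8
7       -8 7
dup     -8 7 7
swap    -8 7 7
/       -8 1
over    -8 1 -8
swap    -8 -8 1
over    -8 -8 1 -8
negate  -8 -8 1 8
-       -8 -8 -7
*       -8 56
*       -448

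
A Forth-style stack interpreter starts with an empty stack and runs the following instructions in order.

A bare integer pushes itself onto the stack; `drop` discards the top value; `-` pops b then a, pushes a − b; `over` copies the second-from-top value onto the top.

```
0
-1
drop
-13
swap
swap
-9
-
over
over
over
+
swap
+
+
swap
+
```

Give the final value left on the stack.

0    -> 0
-1   -> 0 -1
drop -> 0
-13  -> 0 -13
swap -> -13 0
swap -> 0 -13
-9   -> 0 -13 -9
-    -> 0 -4
over -> 0 -4 0
over -> 0 -4 0 -4
over -> 0 -4 0 -4 0
+    -> 0 -4 0 -4
swap -> 0 -4 -4 0
+    -> 0 -4 -4
+    -> 0 -8
swap -> -8 0
+    -> -8

-8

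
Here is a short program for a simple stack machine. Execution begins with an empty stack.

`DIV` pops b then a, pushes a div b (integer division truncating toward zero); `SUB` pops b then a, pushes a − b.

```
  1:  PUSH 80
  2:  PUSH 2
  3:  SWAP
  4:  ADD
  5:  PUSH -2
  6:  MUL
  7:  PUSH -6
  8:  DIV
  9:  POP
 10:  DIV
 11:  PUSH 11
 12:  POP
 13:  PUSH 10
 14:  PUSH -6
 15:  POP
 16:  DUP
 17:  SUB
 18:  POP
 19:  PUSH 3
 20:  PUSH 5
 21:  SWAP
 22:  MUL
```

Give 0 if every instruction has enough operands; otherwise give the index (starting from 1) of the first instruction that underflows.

10

PUSH 80  80
PUSH 2   80 2
SWAP     2 80
ADD      82
PUSH -2  82 -2
MUL      -164
PUSH -6  -164 -6
DIV      27
POP      (empty)
DIV  — needs 2 operands, stack has 0 → underflow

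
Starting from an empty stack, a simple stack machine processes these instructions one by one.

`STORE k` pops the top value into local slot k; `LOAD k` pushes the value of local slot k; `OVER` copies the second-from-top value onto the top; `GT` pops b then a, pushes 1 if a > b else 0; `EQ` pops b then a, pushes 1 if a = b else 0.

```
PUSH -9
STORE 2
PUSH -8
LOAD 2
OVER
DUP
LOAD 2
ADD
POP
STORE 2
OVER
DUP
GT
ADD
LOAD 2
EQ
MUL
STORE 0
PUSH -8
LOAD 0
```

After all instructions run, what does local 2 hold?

PUSH -9 → [-9]
STORE 2 → []
PUSH -8 → [-8]
LOAD 2  → [-8, -9]
OVER    → [-8, -9, -8]
DUP     → [-8, -9, -8, -8]
LOAD 2  → [-8, -9, -8, -8, -9]
ADD     → [-8, -9, -8, -17]
POP     → [-8, -9, -8]
STORE 2 → [-8, -9]
OVER    → [-8, -9, -8]
DUP     → [-8, -9, -8, -8]
GT      → [-8, -9, 0]
ADD     → [-8, -9]
LOAD 2  → [-8, -9, -8]
EQ      → [-8, 0]
MUL     → [0]
STORE 0 → []
PUSH -8 → [-8]
LOAD 0  → [-8, 0]

-8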